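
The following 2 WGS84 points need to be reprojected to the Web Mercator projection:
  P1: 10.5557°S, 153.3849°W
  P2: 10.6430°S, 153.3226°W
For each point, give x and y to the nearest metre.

P1: x -17074729 m, y -1181759 m; P2: x -17067794 m, y -1191646 m

Web Mercator: x = R·λ, y = R·ln tan(π/4+φ/2), R = 6378137 m.
P1 (-10.5557°, -153.3849°) → (-17074728.963, -1181759.269) m.
P2 (-10.6430°, -153.3226°) → (-17067793.759, -1191646.158) m.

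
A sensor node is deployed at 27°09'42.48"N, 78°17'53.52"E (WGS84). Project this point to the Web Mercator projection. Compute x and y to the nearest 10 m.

Web Mercator is spherical with R = a = 6378137 m.
x = R·λ = 6378137 × 1.366561388 = 8716115.754 m.
y = R·ln tan(π/4 + φ/2) = 6378137 × 0.492887046 = 3143701.105 m.

x 8716120 m, y 3143700 m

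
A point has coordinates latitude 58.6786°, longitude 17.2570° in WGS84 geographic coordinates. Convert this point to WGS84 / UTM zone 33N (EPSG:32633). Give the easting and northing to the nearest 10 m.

E 630860 m, N 6506470 m

Zone 33 central meridian λ₀ = 6×33 − 183 = 15°; Δλ = +2.2570°.
Transverse Mercator on WGS84 with k₀ = 0.9996 gives E = 630860.651 m, N = 6506467.094 m.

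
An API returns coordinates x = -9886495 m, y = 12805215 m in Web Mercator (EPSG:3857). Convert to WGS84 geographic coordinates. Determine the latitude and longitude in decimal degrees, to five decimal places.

R = 6378137 m. λ = x/R = -88.81189565°.
φ = 2·arctan(exp(y/R)) − 90° = 2·arctan(7.44597) − 90° = 74.70180045°.

lat 74.70180°, lon -88.81190°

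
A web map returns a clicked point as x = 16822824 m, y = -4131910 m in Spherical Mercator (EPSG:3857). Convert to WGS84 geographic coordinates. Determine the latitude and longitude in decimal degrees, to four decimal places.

lat -34.7644°, lon 151.1220°

R = 6378137 m. λ = x/R = 151.12199921°.
φ = 2·arctan(exp(y/R)) − 90° = 2·arctan(0.52318) − 90° = -34.76440030°.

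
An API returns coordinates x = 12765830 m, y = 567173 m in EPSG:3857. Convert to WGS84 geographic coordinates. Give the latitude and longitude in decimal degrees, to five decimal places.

lat 5.08830°, lon 114.67740°

R = 6378137 m. λ = x/R = 114.67740203°.
φ = 2·arctan(exp(y/R)) − 90° = 2·arctan(1.09300) − 90° = 5.08830014°.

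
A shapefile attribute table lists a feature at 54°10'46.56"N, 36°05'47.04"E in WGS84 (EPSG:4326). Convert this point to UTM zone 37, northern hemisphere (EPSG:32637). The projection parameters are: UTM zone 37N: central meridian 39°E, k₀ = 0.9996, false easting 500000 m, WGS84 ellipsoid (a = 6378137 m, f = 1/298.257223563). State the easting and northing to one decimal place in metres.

E 310516.1 m, N 6007398.9 m

Zone 37 central meridian λ₀ = 6×37 − 183 = 39°; Δλ = -2.9036°.
Transverse Mercator on WGS84 with k₀ = 0.9996 gives E = 310516.062 m, N = 6007398.894 m.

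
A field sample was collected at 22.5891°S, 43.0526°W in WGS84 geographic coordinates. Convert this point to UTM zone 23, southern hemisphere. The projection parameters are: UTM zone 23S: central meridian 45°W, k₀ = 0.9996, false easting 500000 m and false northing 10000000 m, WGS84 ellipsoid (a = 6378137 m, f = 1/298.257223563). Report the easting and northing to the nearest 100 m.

E 700200 m, N 7500700 m

Zone 23 central meridian λ₀ = 6×23 − 183 = -45°; Δλ = +1.9474°.
Transverse Mercator on WGS84 with k₀ = 0.9996 gives E = 700198.839 m, N = 7500658.364 m.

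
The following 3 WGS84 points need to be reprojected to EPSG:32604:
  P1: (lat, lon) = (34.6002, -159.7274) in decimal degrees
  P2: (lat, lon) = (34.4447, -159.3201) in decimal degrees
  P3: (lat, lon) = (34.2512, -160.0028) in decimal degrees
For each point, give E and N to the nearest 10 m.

UTM zone 4N: λ₀ = -159°, k₀ = 0.9996.
P1 (34.6002°, -159.7274°) → (433301.676, 3828948.650) m.
P2 (34.4447°, -159.3201°) → (470594.335, 3811511.681) m.
P3 (34.2512°, -160.0028°) → (407665.338, 3790463.910) m.

P1: E 433300 m, N 3828950 m; P2: E 470590 m, N 3811510 m; P3: E 407670 m, N 3790460 m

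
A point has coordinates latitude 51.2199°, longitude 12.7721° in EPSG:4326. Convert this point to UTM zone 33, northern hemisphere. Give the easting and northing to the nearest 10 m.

E 344420 m, N 5676640 m

Zone 33 central meridian λ₀ = 6×33 − 183 = 15°; Δλ = -2.2279°.
Transverse Mercator on WGS84 with k₀ = 0.9996 gives E = 344417.686 m, N = 5676637.630 m.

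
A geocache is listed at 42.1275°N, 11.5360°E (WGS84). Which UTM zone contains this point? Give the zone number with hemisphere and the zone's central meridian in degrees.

UTM zone = ⌊(λ + 180)/6⌋ + 1; 11.5360° ∈ [6°, 12°) → zone 32.
Hemisphere: N (φ ≥ 0).
Central meridian λ₀ = 6×32 − 183 = 9°.

Zone 32N, central meridian 9°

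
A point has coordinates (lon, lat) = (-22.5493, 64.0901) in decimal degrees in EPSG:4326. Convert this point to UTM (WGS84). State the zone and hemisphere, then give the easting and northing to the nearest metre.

Longitude -22.5493° lies in the 6° band [-24°, -18°), giving zone 27; latitude is north of the equator, so 27N.
Zone 27 central meridian λ₀ = 6×27 − 183 = -21°; Δλ = -1.5493°.
Transverse Mercator on WGS84 with k₀ = 0.9996 gives E = 424470.171 m, N = 7107972.925 m.

Zone 27N: E 424470 m, N 7107973 m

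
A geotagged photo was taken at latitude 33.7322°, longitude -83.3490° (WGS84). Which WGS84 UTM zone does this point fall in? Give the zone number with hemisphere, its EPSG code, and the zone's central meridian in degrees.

UTM zone = ⌊(λ + 180)/6⌋ + 1; -83.3490° ∈ [-84°, -78°) → zone 17.
Hemisphere: N (φ ≥ 0).
Central meridian λ₀ = 6×17 − 183 = -81°.
EPSG code: 32617.

Zone 17N (EPSG:32617), central meridian -81°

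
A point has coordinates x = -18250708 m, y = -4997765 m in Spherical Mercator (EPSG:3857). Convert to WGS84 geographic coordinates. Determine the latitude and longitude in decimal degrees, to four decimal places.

R = 6378137 m. λ = x/R = -163.94889942°.
φ = 2·arctan(exp(y/R)) − 90° = 2·arctan(0.45677) − 90° = -40.90110093°.

lat -40.9011°, lon -163.9489°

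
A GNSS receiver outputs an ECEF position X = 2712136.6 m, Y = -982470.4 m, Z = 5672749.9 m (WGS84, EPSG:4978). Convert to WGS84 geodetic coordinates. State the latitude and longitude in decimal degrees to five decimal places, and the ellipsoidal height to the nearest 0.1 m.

lat 63.20170°, lon -19.91290°, h 2913.3 m

λ = atan2(Y, X) = -19.91289911°; p = √(X²+Y²) = 2884602.7 m.
Bowring's method on WGS84 (a = 6378137 m, b = 6356752.314 m) gives φ = 63.20169995°, h = 2913.268 m.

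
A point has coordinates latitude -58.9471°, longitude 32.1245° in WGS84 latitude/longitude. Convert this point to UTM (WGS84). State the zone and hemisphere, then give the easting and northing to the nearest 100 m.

Zone 36S: E 449600 m, N 3465500 m

Longitude 32.1245° lies in the 6° band [30°, 36°), giving zone 36; latitude is south of the equator, so 36S.
Zone 36 central meridian λ₀ = 6×36 − 183 = 33°; Δλ = -0.8755°.
Transverse Mercator on WGS84 with k₀ = 0.9996 gives E = 449624.289 m, N = 3465508.671 m.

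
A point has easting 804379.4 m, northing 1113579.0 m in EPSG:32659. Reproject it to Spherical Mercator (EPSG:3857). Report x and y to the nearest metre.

x 19344745 m, y 1125922 m

Unproject from UTM 59N (λ₀ = 171°) → φ = 10.06220017°, λ = 173.77679995°.
Web Mercator (R = 6378137 m): x = 19344744.882 m, y = 1125921.555 m.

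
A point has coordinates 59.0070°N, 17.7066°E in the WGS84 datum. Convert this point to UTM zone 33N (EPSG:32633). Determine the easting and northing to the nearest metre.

E 655442 m, N 6543980 m

Zone 33 central meridian λ₀ = 6×33 − 183 = 15°; Δλ = +2.7066°.
Transverse Mercator on WGS84 with k₀ = 0.9996 gives E = 655441.710 m, N = 6543979.658 m.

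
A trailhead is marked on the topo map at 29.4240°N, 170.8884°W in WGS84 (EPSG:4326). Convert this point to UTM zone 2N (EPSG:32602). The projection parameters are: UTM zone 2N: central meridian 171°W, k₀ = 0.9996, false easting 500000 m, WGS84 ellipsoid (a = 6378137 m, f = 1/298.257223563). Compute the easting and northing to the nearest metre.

Zone 2 central meridian λ₀ = 6×2 − 183 = -171°; Δλ = +0.1116°.
Transverse Mercator on WGS84 with k₀ = 0.9996 gives E = 510825.180 m, N = 3254967.849 m.

E 510825 m, N 3254968 m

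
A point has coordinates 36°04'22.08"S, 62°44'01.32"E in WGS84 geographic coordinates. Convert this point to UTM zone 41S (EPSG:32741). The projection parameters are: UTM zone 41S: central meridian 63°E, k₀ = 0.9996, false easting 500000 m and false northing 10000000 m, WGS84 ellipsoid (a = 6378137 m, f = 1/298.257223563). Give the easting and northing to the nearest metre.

E 476021 m, N 6007944 m

Zone 41 central meridian λ₀ = 6×41 − 183 = 63°; Δλ = -0.2663°.
Transverse Mercator on WGS84 with k₀ = 0.9996 gives E = 476021.066 m, N = 6007944.102 m.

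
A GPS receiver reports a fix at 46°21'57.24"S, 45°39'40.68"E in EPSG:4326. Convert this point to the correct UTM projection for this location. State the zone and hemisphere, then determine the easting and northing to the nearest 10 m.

Longitude 45.6613° lies in the 6° band [42°, 48°), giving zone 38; latitude is south of the equator, so 38S.
Zone 38 central meridian λ₀ = 6×38 − 183 = 45°; Δλ = +0.6613°.
Transverse Mercator on WGS84 with k₀ = 0.9996 gives E = 550867.357 m, N = 4865084.735 m.

Zone 38S: E 550870 m, N 4865080 m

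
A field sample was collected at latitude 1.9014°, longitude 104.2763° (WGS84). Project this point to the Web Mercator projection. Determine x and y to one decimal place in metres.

Web Mercator is spherical with R = a = 6378137 m.
x = R·λ = 6378137 × 1.819964767 = 11607984.618 m.
y = R·ln tan(π/4 + φ/2) = 6378137 × 0.033191783 = 211701.741 m.

x 11607984.6 m, y 211701.7 m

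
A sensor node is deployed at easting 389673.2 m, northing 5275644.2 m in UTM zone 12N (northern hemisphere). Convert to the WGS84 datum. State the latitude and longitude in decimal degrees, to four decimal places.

Zone 12N: λ₀ = -111°, k₀ = 0.9996, false easting 500000 m.
Meridian distance M = (N − FN)/k₀ = 5277755.3 m.
Inverse transverse Mercator on WGS84 gives φ = 47.62480013°, λ = -112.46839982°.

lat 47.6248°, lon -112.4684°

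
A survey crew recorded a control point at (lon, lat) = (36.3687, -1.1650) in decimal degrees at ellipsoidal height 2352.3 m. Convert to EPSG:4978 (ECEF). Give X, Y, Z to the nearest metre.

WGS84: a = 6378137 m, e² = 0.006694380; N(φ) = a/√(1−e²sin²φ) = 6378145.825 m.
X = (N+h)·cosφ·cosλ = 5136629.001 m; Y = (N+h)·cosφ·sinλ = 3782719.911 m; Z = (N(1−e²)+h)·sinφ = -128858.160 m.

X 5136629 m, Y 3782720 m, Z -128858 m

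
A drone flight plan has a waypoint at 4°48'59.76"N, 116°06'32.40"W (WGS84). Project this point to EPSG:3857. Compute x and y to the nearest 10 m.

x -12925190 m, y 536810 m

Web Mercator is spherical with R = a = 6378137 m.
x = R·λ = 6378137 × -2.026484341 = -12925194.757 m.
y = R·ln tan(π/4 + φ/2) = 6378137 × 0.084164719 = 536814.111 m.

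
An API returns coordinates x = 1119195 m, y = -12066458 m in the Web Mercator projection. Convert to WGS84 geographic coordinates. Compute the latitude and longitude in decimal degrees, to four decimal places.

lat -72.8496°, lon 10.0539°

R = 6378137 m. λ = x/R = 10.05389974°.
φ = 2·arctan(exp(y/R)) − 90° = 2·arctan(0.15079) − 90° = -72.84959995°.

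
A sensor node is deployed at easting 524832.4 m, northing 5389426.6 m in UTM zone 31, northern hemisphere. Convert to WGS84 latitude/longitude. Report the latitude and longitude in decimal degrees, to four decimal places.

Zone 31N: λ₀ = 3°, k₀ = 0.9996, false easting 500000 m.
Meridian distance M = (N − FN)/k₀ = 5391583.2 m.
Inverse transverse Mercator on WGS84 gives φ = 48.65740033°, λ = 3.33720059°.

lat 48.6574°, lon 3.3372°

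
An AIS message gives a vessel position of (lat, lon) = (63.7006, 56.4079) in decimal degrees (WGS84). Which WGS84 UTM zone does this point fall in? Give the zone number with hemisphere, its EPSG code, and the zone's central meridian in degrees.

Zone 40N (EPSG:32640), central meridian 57°

UTM zone = ⌊(λ + 180)/6⌋ + 1; 56.4079° ∈ [54°, 60°) → zone 40.
Hemisphere: N (φ ≥ 0).
Central meridian λ₀ = 6×40 − 183 = 57°.
EPSG code: 32640.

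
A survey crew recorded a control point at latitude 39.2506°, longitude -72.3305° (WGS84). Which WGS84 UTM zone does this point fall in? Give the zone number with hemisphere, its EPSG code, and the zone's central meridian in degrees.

Zone 18N (EPSG:32618), central meridian -75°

UTM zone = ⌊(λ + 180)/6⌋ + 1; -72.3305° ∈ [-78°, -72°) → zone 18.
Hemisphere: N (φ ≥ 0).
Central meridian λ₀ = 6×18 − 183 = -75°.
EPSG code: 32618.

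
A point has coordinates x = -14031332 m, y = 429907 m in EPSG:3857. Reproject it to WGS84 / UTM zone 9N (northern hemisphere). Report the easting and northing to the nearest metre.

Web Mercator inverse (R = 6378137 m) → φ = 3.85899936°, λ = -126.04559992°.
UTM 9N forward: E = 828155.459 m, N = 427111.635 m.

E 828155 m, N 427112 m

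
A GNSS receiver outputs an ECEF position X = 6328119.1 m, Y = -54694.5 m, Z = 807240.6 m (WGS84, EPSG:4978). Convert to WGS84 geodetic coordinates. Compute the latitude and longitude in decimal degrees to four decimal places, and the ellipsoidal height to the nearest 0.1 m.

lat 7.3178°, lon -0.4952°, h 1840.3 m

λ = atan2(Y, X) = -0.49520022°; p = √(X²+Y²) = 6328355.5 m.
Bowring's method on WGS84 (a = 6378137 m, b = 6356752.314 m) gives φ = 7.31780018°, h = 1840.324 m.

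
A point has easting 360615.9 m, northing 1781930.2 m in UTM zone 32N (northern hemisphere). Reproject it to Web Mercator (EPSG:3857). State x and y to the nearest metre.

x 856782 m, y 1817870 m

Unproject from UTM 32N (λ₀ = 9°) → φ = 16.11349957°, λ = 7.69659961°.
Web Mercator (R = 6378137 m): x = 856781.550 m, y = 1817870.396 m.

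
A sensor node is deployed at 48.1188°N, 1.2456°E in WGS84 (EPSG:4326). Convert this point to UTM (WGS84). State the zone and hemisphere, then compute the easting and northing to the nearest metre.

Longitude 1.2456° lies in the 6° band [0°, 6°), giving zone 31; latitude is north of the equator, so 31N.
Zone 31 central meridian λ₀ = 6×31 − 183 = 3°; Δλ = -1.7544°.
Transverse Mercator on WGS84 with k₀ = 0.9996 gives E = 369432.586 m, N = 5330993.019 m.

Zone 31N: E 369433 m, N 5330993 m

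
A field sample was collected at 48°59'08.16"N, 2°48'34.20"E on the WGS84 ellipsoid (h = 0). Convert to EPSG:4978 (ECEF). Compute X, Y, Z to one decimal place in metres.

X 4188602.8 m, Y 205553.0 m, Z 4789508.0 m

WGS84: a = 6378137 m, e² = 0.006694380; N(φ) = a/√(1−e²sin²φ) = 6390326.552 m.
X = (N+h)·cosφ·cosλ = 4188602.753 m; Y = (N+h)·cosφ·sinλ = 205553.015 m; Z = (N(1−e²)+h)·sinφ = 4789507.971 m.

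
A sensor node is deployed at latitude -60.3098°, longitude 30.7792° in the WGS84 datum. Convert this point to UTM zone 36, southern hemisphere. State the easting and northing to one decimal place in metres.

Zone 36 central meridian λ₀ = 6×36 − 183 = 33°; Δλ = -2.2208°.
Transverse Mercator on WGS84 with k₀ = 0.9996 gives E = 377304.530 m, N = 3312020.208 m.

E 377304.5 m, N 3312020.2 m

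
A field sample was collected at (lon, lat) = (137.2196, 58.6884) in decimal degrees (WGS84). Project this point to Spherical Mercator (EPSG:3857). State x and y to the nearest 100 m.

Web Mercator is spherical with R = a = 6378137 m.
x = R·λ = 6378137 × 2.394933818 = 15275215.999 m.
y = R·ln tan(π/4 + φ/2) = 6378137 × 1.272054960 = 8113340.804 m.

x 15275200 m, y 8113300 m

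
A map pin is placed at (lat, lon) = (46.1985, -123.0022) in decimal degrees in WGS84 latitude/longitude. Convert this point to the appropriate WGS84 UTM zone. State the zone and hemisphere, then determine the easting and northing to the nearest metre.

Zone 10N: E 499830 m, N 5116103 m

Longitude -123.0022° lies in the 6° band [-126°, -120°), giving zone 10; latitude is north of the equator, so 10N.
Zone 10 central meridian λ₀ = 6×10 − 183 = -123°; Δλ = -0.0022°.
Transverse Mercator on WGS84 with k₀ = 0.9996 gives E = 499830.259 m, N = 5116102.590 m.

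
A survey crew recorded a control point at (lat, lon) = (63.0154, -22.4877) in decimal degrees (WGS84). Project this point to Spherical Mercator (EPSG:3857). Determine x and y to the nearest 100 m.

Web Mercator is spherical with R = a = 6378137 m.
x = R·λ = 6378137 × -0.392484406 = -2503319.313 m.
y = R·ln tan(π/4 + φ/2) = 6378137 × 1.427380443 = 9104028.018 m.

x -2503300 m, y 9104000 m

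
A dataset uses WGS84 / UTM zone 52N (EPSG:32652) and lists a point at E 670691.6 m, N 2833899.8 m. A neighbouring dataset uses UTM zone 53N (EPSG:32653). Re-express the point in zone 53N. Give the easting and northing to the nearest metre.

E 67999 m, N 2839822 m

UTM 52N → geographic: φ = 25.61279961°, λ = 130.69989966°.
UTM 53N (λ₀ = 135°) forward: E = 67999.348 m, N = 2839821.559 m.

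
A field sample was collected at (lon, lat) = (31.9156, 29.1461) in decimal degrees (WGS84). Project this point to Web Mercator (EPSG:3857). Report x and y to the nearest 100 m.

x 3552800 m, y 3394300 m

Web Mercator is spherical with R = a = 6378137 m.
x = R·λ = 6378137 × 0.557032303 = 3552828.340 m.
y = R·ln tan(π/4 + φ/2) = 6378137 × 0.532170204 = 3394254.465 m.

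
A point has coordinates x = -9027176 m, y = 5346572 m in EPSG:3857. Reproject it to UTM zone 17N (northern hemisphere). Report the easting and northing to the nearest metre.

Web Mercator inverse (R = 6378137 m) → φ = 43.22689765°, λ = -81.09250173°.
UTM 17N forward: E = 492488.138 m, N = 4786016.049 m.

E 492488 m, N 4786016 m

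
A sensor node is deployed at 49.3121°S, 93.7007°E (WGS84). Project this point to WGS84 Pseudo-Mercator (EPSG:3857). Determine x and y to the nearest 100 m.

Web Mercator is spherical with R = a = 6378137 m.
x = R·λ = 6378137 × 1.635385726 = 10430714.211 m.
y = R·ln tan(π/4 + φ/2) = 6378137 × -0.992136907 = -6327985.115 m.

x 10430700 m, y -6328000 m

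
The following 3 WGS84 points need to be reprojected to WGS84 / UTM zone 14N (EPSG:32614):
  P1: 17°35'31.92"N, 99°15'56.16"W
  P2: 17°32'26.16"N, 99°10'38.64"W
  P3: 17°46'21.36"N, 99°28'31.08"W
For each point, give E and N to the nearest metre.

UTM zone 14N: λ₀ = -99°, k₀ = 0.9996.
P1 (17.5922°, -99.2656°) → (471818.885, 1945088.818) m.
P2 (17.5406°, -99.1774°) → (481171.918, 1939369.289) m.
P3 (17.7726°, -99.4753°) → (449618.924, 1965090.970) m.

P1: E 471819 m, N 1945089 m; P2: E 481172 m, N 1939369 m; P3: E 449619 m, N 1965091 m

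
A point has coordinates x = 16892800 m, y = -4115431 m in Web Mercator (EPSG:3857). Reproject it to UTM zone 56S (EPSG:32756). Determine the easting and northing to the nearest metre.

Web Mercator inverse (R = 6378137 m) → φ = -34.64270081°, λ = 151.75060432°.
UTM 56S forward: E = 385493.980 m, N = 6165869.127 m.

E 385494 m, N 6165869 m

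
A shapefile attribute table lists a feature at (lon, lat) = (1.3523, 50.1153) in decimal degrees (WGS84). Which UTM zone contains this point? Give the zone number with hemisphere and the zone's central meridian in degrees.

Zone 31N, central meridian 3°

UTM zone = ⌊(λ + 180)/6⌋ + 1; 1.3523° ∈ [0°, 6°) → zone 31.
Hemisphere: N (φ ≥ 0).
Central meridian λ₀ = 6×31 − 183 = 3°.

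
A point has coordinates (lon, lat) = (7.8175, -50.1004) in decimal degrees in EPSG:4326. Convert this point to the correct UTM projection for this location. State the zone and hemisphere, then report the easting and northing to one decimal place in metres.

Zone 32S: E 415431.4 m, N 4449536.7 m

Longitude 7.8175° lies in the 6° band [6°, 12°), giving zone 32; latitude is south of the equator, so 32S.
Zone 32 central meridian λ₀ = 6×32 − 183 = 9°; Δλ = -1.1825°.
Transverse Mercator on WGS84 with k₀ = 0.9996 gives E = 415431.358 m, N = 4449536.727 m.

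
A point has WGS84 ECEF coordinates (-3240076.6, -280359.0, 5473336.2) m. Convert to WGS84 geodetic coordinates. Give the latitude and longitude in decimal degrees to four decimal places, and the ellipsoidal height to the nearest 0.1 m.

λ = atan2(Y, X) = -175.05459940°; p = √(X²+Y²) = 3252183.5 m.
Bowring's method on WGS84 (a = 6378137 m, b = 6356752.314 m) gives φ = 59.45039991°, h = 4328.580 m.

lat 59.4504°, lon -175.0546°, h 4328.6 m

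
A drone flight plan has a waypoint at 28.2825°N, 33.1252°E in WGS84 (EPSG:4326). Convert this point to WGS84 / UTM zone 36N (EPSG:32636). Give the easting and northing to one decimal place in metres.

Zone 36 central meridian λ₀ = 6×36 − 183 = 33°; Δλ = +0.1252°.
Transverse Mercator on WGS84 with k₀ = 0.9996 gives E = 512277.732 m, N = 3128503.344 m.

E 512277.7 m, N 3128503.3 m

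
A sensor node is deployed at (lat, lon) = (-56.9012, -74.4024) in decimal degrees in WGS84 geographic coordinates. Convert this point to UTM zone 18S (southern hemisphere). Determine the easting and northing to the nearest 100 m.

Zone 18 central meridian λ₀ = 6×18 − 183 = -75°; Δλ = +0.5976°.
Transverse Mercator on WGS84 with k₀ = 0.9996 gives E = 536398.814 m, N = 3693452.925 m.

E 536400 m, N 3693500 m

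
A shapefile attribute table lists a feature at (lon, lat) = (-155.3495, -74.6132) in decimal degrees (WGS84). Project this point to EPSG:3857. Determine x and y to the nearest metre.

Web Mercator is spherical with R = a = 6378137 m.
x = R·λ = 6378137 × -2.711360266 = -17293427.235 m.
y = R·ln tan(π/4 + φ/2) = 6378137 × -2.001828795 = -12767938.302 m.

x -17293427 m, y -12767938 m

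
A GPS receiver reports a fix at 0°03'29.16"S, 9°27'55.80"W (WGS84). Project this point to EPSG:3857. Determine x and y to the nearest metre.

x -1053695 m, y -6468 m

Web Mercator is spherical with R = a = 6378137 m.
x = R·λ = 6378137 × -0.165204140 = -1053694.640 m.
y = R·ln tan(π/4 + φ/2) = 6378137 × -0.001014036 = -6467.664 m.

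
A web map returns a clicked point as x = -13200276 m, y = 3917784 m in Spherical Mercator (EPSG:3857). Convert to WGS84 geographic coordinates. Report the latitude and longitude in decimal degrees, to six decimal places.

R = 6378137 m. λ = x/R = -118.58009685°.
φ = 2·arctan(exp(y/R)) − 90° = 2·arctan(1.84827) − 90° = 33.16919978°.

lat 33.169200°, lon -118.580097°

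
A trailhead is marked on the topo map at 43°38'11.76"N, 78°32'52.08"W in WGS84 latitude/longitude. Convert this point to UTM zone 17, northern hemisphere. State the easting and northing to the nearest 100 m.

Zone 17 central meridian λ₀ = 6×17 − 183 = -81°; Δλ = +2.4522°.
Transverse Mercator on WGS84 with k₀ = 0.9996 gives E = 697801.925 m, N = 4834434.030 m.

E 697800 m, N 4834400 m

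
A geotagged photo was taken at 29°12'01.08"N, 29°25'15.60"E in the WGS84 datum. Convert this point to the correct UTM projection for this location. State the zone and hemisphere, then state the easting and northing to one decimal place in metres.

Zone 35N: E 735386.2 m, N 3232604.6 m

Longitude 29.4210° lies in the 6° band [24°, 30°), giving zone 35; latitude is north of the equator, so 35N.
Zone 35 central meridian λ₀ = 6×35 − 183 = 27°; Δλ = +2.4210°.
Transverse Mercator on WGS84 with k₀ = 0.9996 gives E = 735386.164 m, N = 3232604.567 m.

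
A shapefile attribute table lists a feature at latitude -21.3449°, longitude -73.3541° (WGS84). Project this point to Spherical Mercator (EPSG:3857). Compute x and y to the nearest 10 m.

x -8165740 m, y -2433050 m

Web Mercator is spherical with R = a = 6378137 m.
x = R·λ = 6378137 × -1.280270565 = -8165741.060 m.
y = R·ln tan(π/4 + φ/2) = 6378137 × -0.381467514 = -2433052.065 m.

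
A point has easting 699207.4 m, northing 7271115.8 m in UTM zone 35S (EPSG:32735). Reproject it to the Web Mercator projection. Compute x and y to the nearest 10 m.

x 3224760 m, y -2834210 m

Unproject from UTM 35S (λ₀ = 27°) → φ = -24.66140043°, λ = 28.96849991°.
Web Mercator (R = 6378137 m): x = 3224758.659 m, y = -2834212.255 m.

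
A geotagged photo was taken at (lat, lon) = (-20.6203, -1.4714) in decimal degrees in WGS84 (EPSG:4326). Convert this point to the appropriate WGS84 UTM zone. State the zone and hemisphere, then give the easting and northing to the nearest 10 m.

Zone 30S: E 659280 m, N 7719130 m

Longitude -1.4714° lies in the 6° band [-6°, 0°), giving zone 30; latitude is south of the equator, so 30S.
Zone 30 central meridian λ₀ = 6×30 − 183 = -3°; Δλ = +1.5286°.
Transverse Mercator on WGS84 with k₀ = 0.9996 gives E = 659278.183 m, N = 7719125.483 m.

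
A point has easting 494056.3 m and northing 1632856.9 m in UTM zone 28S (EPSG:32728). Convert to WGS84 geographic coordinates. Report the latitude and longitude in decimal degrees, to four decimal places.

Zone 28S: λ₀ = -15°, k₀ = 0.9996, false easting 500000 m, false northing 10000000 m.
Meridian distance M = (N − FN)/k₀ = -8370491.3 m.
Inverse transverse Mercator on WGS84 gives φ = -75.39010031°, λ = -15.21109930°.

lat -75.3901°, lon -15.2111°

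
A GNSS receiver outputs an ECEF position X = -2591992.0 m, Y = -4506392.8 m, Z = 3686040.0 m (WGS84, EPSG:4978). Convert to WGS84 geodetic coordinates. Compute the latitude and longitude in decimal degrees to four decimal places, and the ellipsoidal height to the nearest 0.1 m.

λ = atan2(Y, X) = -119.90669958°; p = √(X²+Y²) = 5198653.5 m.
Bowring's method on WGS84 (a = 6378137 m, b = 6356752.314 m) gives φ = 35.51979983°, h = 1865.457 m.

lat 35.5198°, lon -119.9067°, h 1865.5 m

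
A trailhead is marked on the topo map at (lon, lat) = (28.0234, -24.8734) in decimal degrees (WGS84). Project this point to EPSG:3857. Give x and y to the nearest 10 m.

Web Mercator is spherical with R = a = 6378137 m.
x = R·λ = 6378137 × 0.489100598 = 3119550.618 m.
y = R·ln tan(π/4 + φ/2) = 6378137 × -0.448438574 = -2860202.660 m.

x 3119550 m, y -2860200 m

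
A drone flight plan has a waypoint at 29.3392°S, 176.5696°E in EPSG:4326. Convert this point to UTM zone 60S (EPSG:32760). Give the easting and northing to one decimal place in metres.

E 458216.5 m, N 6754356.1 m

Zone 60 central meridian λ₀ = 6×60 − 183 = 177°; Δλ = -0.4304°.
Transverse Mercator on WGS84 with k₀ = 0.9996 gives E = 458216.459 m, N = 6754356.083 m.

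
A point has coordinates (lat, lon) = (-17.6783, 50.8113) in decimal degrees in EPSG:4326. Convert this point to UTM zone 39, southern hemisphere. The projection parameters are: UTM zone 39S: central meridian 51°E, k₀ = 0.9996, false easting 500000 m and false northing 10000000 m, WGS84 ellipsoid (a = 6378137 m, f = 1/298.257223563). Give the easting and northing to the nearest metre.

Zone 39 central meridian λ₀ = 6×39 − 183 = 51°; Δλ = -0.1887°.
Transverse Mercator on WGS84 with k₀ = 0.9996 gives E = 479987.785 m, N = 8045395.502 m.

E 479988 m, N 8045396 m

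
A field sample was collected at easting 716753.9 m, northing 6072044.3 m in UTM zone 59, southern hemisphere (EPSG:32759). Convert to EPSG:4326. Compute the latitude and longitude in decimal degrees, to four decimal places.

Zone 59S: λ₀ = 171°, k₀ = 0.9996, false easting 500000 m, false northing 10000000 m.
Meridian distance M = (N − FN)/k₀ = -3929527.5 m.
Inverse transverse Mercator on WGS84 gives φ = -35.47149967°, λ = 173.38889968°.

lat -35.4715°, lon 173.3889°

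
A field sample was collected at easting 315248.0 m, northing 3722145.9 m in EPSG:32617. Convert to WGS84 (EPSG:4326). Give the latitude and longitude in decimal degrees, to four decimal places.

lat 33.6231°, lon -82.9917°

Zone 17N: λ₀ = -81°, k₀ = 0.9996, false easting 500000 m.
Meridian distance M = (N − FN)/k₀ = 3723635.4 m.
Inverse transverse Mercator on WGS84 gives φ = 33.62310031°, λ = -82.99169972°.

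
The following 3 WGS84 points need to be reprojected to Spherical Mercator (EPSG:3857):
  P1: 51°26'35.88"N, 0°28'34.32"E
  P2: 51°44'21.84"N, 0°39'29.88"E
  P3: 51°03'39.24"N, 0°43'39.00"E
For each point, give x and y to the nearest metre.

Web Mercator: x = R·λ, y = R·ln tan(π/4+φ/2), R = 6378137 m.
P1 (51.4433°, 0.4762°) → (53010.342, 6700086.160) m.
P2 (51.7394°, 0.6583°) → (73281.621, 6753142.097) m.
P3 (51.0609°, 0.7275°) → (80984.930, 6632073.306) m.

P1: x 53010 m, y 6700086 m; P2: x 73282 m, y 6753142 m; P3: x 80985 m, y 6632073 m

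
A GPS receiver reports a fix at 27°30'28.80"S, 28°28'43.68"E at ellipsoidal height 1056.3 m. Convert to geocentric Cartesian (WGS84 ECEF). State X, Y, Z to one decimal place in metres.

WGS84: a = 6378137 m, e² = 0.006694380; N(φ) = a/√(1−e²sin²φ) = 6382696.149 m.
X = (N+h)·cosφ·cosλ = 4976902.185 m; Y = (N+h)·cosφ·sinλ = 2699853.508 m; Z = (N(1−e²)+h)·sinφ = -2928744.464 m.

X 4976902.2 m, Y 2699853.5 m, Z -2928744.5 m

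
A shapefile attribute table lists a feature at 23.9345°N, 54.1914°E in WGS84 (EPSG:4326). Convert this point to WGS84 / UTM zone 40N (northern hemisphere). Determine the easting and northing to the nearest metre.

Zone 40 central meridian λ₀ = 6×40 − 183 = 57°; Δλ = -2.8086°.
Transverse Mercator on WGS84 with k₀ = 0.9996 gives E = 214112.541 m, N = 2649819.034 m.

E 214113 m, N 2649819 m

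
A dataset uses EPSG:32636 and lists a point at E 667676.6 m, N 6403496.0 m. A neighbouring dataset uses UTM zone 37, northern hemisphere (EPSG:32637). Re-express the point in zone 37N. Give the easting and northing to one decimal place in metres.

E 310547.1 m, N 6404461.1 m

UTM 36N → geographic: φ = 57.74220037°, λ = 35.81700016°.
UTM 37N (λ₀ = 39°) forward: E = 310547.057 m, N = 6404461.107 m.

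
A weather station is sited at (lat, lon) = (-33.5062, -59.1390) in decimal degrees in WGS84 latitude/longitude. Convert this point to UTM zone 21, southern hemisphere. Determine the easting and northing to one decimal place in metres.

Zone 21 central meridian λ₀ = 6×21 − 183 = -57°; Δλ = -2.1390°.
Transverse Mercator on WGS84 with k₀ = 0.9996 gives E = 301314.180 m, N = 6290545.498 m.

E 301314.2 m, N 6290545.5 m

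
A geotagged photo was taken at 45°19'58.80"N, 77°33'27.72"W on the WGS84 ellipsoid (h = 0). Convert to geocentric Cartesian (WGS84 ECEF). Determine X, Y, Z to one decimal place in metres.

X 967689.0 m, Y -4385860.3 m, Z 4513440.8 m

WGS84: a = 6378137 m, e² = 0.006694380; N(φ) = a/√(1−e²sin²φ) = 6388962.995 m.
X = (N+h)·cosφ·cosλ = 967688.969 m; Y = (N+h)·cosφ·sinλ = -4385860.294 m; Z = (N(1−e²)+h)·sinφ = 4513440.799 m.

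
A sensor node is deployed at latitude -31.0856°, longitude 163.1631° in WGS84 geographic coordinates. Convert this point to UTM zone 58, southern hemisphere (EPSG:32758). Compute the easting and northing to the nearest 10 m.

E 324780 m, N 6559460 m

Zone 58 central meridian λ₀ = 6×58 − 183 = 165°; Δλ = -1.8369°.
Transverse Mercator on WGS84 with k₀ = 0.9996 gives E = 324781.114 m, N = 6559460.853 m.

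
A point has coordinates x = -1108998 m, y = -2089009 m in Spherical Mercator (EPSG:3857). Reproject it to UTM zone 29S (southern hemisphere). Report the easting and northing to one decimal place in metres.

E 398379.8 m, N 7960963.1 m

Web Mercator inverse (R = 6378137 m) → φ = -18.43909976°, λ = -9.96229853°.
UTM 29S forward: E = 398379.817 m, N = 7960963.123 m.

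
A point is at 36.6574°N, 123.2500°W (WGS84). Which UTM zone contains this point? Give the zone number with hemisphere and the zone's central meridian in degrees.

UTM zone = ⌊(λ + 180)/6⌋ + 1; -123.2500° ∈ [-126°, -120°) → zone 10.
Hemisphere: N (φ ≥ 0).
Central meridian λ₀ = 6×10 − 183 = -123°.

Zone 10N, central meridian -123°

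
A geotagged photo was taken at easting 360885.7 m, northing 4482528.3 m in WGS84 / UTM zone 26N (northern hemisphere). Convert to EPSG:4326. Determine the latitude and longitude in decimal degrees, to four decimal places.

Zone 26N: λ₀ = -27°, k₀ = 0.9996, false easting 500000 m.
Meridian distance M = (N − FN)/k₀ = 4484322.0 m.
Inverse transverse Mercator on WGS84 gives φ = 40.48180000°, λ = -28.64130018°.

lat 40.4818°, lon -28.6413°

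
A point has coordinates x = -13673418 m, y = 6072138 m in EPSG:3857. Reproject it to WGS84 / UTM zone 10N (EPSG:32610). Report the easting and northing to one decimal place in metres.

Web Mercator inverse (R = 6378137 m) → φ = 47.79089833°, λ = -122.83040376°.
UTM 10N forward: E = 512702.154 m, N = 5293073.792 m.

E 512702.2 m, N 5293073.8 m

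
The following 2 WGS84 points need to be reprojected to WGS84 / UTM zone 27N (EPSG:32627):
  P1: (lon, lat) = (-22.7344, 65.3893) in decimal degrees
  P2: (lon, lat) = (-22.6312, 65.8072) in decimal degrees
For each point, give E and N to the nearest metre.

UTM zone 27N: λ₀ = -21°, k₀ = 0.9996.
P1 (65.3893°, -22.7344°) → (419411.740, 7252951.483) m.
P2 (65.8072°, -22.6312°) → (425413.626, 7299388.849) m.

P1: E 419412 m, N 7252951 m; P2: E 425414 m, N 7299389 m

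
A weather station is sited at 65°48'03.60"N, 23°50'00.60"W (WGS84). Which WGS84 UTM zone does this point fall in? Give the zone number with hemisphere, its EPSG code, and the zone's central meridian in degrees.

Zone 27N (EPSG:32627), central meridian -21°

UTM zone = ⌊(λ + 180)/6⌋ + 1; -23.8335° ∈ [-24°, -18°) → zone 27.
Hemisphere: N (φ ≥ 0).
Central meridian λ₀ = 6×27 − 183 = -21°.
EPSG code: 32627.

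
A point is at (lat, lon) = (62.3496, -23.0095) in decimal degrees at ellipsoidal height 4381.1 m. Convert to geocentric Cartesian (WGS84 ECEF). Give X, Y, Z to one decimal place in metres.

X 2733499.1 m, Y -1160836.5 m, Z 5630582.6 m

WGS84: a = 6378137 m, e² = 0.006694380; N(φ) = a/√(1−e²sin²φ) = 6394954.304 m.
X = (N+h)·cosφ·cosλ = 2733499.077 m; Y = (N+h)·cosφ·sinλ = -1160836.4502 m; Z = (N(1−e²)+h)·sinφ = 5630582.644 m.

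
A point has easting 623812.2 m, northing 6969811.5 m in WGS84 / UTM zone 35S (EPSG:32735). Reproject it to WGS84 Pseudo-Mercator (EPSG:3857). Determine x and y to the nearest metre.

x 3145021 m, y -3172207 m

Unproject from UTM 35S (λ₀ = 27°) → φ = -27.38939960°, λ = 28.25220009°.
Web Mercator (R = 6378137 m): x = 3145020.528 m, y = -3172206.890 m.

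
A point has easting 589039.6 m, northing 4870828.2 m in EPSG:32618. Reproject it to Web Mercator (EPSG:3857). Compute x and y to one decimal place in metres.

x -8225363.8 m, y 5463152.1 m

Unproject from UTM 18N (λ₀ = -75°) → φ = 43.98519987°, λ = -73.88970059°.
Web Mercator (R = 6378137 m): x = -8225363.844 m, y = 5463152.115 m.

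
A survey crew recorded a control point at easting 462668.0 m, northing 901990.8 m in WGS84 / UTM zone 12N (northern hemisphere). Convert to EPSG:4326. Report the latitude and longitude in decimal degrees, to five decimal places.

lat 8.15990°, lon -111.33890°

Zone 12N: λ₀ = -111°, k₀ = 0.9996, false easting 500000 m.
Meridian distance M = (N − FN)/k₀ = 902351.7 m.
Inverse transverse Mercator on WGS84 gives φ = 8.15990015°, λ = -111.33889983°.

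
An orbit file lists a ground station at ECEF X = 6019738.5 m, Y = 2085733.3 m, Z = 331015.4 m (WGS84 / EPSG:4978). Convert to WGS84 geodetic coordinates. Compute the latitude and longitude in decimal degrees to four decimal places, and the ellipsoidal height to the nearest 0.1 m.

λ = atan2(Y, X) = 19.11029955°; p = √(X²+Y²) = 6370834.7 m.
Bowring's method on WGS84 (a = 6378137 m, b = 6356752.314 m) gives φ = 2.99430031°, h = 1349.225 m.

lat 2.9943°, lon 19.1103°, h 1349.2 m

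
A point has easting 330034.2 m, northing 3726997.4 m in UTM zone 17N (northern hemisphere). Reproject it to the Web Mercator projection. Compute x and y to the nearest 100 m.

Unproject from UTM 17N (λ₀ = -81°) → φ = 33.66929966°, λ = -82.83330009°.
Web Mercator (R = 6378137 m): x = -9220960.787 m, y = 3984483.018 m.

x -9221000 m, y 3984500 m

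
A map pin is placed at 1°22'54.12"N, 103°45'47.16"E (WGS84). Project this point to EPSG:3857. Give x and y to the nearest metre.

Web Mercator is spherical with R = a = 6378137 m.
x = R·λ = 6378137 × 1.811007737 = 11550855.455 m.
y = R·ln tan(π/4 + φ/2) = 6378137 × 0.024117552 = 153825.050 m.

x 11550855 m, y 153825 m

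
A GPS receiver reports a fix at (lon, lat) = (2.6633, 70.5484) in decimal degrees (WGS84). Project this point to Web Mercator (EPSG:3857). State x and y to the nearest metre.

x 296477 m, y 11249599 m

Web Mercator is spherical with R = a = 6378137 m.
x = R·λ = 6378137 × 0.046483354 = 296477.200 m.
y = R·ln tan(π/4 + φ/2) = 6378137 × 1.763775006 = 11249598.625 m.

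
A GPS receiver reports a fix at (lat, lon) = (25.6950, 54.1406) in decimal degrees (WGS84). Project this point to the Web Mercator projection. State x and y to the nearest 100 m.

Web Mercator is spherical with R = a = 6378137 m.
x = R·λ = 6378137 × 0.944931729 = 6026904.023 m.
y = R·ln tan(π/4 + φ/2) = 6378137 × 0.464297672 = 2961354.164 m.

x 6026900 m, y 2961400 m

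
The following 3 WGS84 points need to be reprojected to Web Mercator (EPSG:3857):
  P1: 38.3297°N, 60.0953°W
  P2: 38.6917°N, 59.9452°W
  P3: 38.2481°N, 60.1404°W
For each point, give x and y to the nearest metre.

Web Mercator: x = R·λ, y = R·ln tan(π/4+φ/2), R = 6378137 m.
P1 (38.3297°, -60.0953°) → (-6689778.195, 4626106.636) m.
P2 (38.6917°, -59.9452°) → (-6673069.140, 4677605.965) m.
P3 (38.2481°, -60.1404°) → (-6694798.704, 4614533.552) m.

P1: x -6689778 m, y 4626107 m; P2: x -6673069 m, y 4677606 m; P3: x -6694799 m, y 4614534 m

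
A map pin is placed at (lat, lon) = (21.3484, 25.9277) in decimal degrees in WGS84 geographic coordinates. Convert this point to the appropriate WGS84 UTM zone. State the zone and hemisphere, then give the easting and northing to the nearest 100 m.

Zone 35N: E 388800 m, N 2361100 m

Longitude 25.9277° lies in the 6° band [24°, 30°), giving zone 35; latitude is north of the equator, so 35N.
Zone 35 central meridian λ₀ = 6×35 − 183 = 27°; Δλ = -1.0723°.
Transverse Mercator on WGS84 with k₀ = 0.9996 gives E = 388812.990 m, N = 2361085.604 m.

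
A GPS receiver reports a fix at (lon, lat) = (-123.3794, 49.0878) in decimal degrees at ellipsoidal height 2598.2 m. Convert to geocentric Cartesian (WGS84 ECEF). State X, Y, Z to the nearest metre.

WGS84: a = 6378137 m, e² = 0.006694380; N(φ) = a/√(1−e²sin²φ) = 6390364.472 m.
X = (N+h)·cosφ·cosλ = -2303475.217 m; Y = (N+h)·cosφ·sinλ = -3496138.053 m; Z = (N(1−e²)+h)·sinφ = 4798922.545 m.

X -2303475 m, Y -3496138 m, Z 4798923 m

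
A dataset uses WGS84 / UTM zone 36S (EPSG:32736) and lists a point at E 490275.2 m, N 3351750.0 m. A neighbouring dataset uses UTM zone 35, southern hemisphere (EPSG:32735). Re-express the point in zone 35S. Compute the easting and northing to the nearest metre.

UTM 36S → geographic: φ = -59.97149985°, λ = 32.82580037°.
UTM 35S (λ₀ = 27°) forward: E = 824948.876 m, N = 3337441.356 m.

E 824949 m, N 3337441 m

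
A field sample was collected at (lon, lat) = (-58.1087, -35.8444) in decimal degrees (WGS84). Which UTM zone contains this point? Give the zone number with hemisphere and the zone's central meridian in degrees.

Zone 21S, central meridian -57°

UTM zone = ⌊(λ + 180)/6⌋ + 1; -58.1087° ∈ [-60°, -54°) → zone 21.
Hemisphere: S (φ < 0).
Central meridian λ₀ = 6×21 − 183 = -57°.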